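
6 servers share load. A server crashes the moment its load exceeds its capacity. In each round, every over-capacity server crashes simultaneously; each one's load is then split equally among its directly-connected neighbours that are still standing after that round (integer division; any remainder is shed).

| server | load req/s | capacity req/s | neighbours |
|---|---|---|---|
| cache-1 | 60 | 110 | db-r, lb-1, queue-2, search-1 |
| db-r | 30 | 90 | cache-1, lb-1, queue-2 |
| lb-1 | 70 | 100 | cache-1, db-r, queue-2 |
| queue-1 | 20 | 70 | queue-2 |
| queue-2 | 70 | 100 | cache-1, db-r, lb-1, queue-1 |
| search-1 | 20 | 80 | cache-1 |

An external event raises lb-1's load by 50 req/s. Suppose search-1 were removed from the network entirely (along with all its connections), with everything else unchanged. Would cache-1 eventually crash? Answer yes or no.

With search-1 removed:
Round 1 — lb-1 at 120 > 100. lb-1 crashes.
  lb-1 sheds 120 req/s to cache-1, db-r, queue-2: 40 each.
    cache-1: 60+40 = 100 ≤ 110
    db-r: 30+40 = 70 ≤ 90
    queue-2: 70+40 = 110 > 100
Round 2 — queue-2 crashes.
  queue-2 sheds 110 req/s to cache-1, db-r, queue-1: 36 each (2 lost).
    cache-1: 100+36 = 136 > 110
    db-r: 70+36 = 106 > 90
    queue-1: 20+36 = 56 ≤ 70
Round 3 — cache-1, db-r crash.
  cache-1 sheds 136 req/s: no online neighbours, lost.
  db-r sheds 106 req/s: no online neighbours, lost.
No further crashes.

yes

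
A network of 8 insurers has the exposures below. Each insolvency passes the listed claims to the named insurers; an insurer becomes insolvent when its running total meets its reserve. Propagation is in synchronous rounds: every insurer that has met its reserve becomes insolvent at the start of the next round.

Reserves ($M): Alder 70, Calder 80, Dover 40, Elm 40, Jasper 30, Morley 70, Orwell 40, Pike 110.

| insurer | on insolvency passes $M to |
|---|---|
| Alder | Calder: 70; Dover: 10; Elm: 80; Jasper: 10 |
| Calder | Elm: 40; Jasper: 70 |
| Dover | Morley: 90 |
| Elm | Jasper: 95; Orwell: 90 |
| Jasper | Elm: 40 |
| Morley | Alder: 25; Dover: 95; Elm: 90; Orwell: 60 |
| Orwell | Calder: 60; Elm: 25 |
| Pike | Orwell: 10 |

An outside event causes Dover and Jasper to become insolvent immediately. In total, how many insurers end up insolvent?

5

Round 1 — Dover, Jasper become insolvent (initial).
  Elm: +40 → 40 ≥ 40
  Morley: +90 → 90 ≥ 70
Round 2 — Elm, Morley become insolvent.
  Alder: +25 → 25 < 70
  Orwell: +90+60 → 150 ≥ 40
Round 3 — Orwell becomes insolvent.
  Calder: +60 → 60 < 80
No further insolvencies.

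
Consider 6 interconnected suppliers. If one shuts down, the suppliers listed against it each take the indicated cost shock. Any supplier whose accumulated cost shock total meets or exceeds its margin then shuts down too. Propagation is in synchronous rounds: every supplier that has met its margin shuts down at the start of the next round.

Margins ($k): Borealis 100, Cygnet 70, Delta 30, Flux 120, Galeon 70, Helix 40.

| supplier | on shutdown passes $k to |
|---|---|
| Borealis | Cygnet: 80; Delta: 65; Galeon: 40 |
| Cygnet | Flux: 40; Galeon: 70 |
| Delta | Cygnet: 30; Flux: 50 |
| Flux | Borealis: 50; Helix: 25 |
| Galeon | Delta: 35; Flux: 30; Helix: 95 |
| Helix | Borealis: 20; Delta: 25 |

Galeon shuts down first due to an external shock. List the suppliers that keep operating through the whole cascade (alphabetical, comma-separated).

Borealis, Cygnet, Flux

Round 1 — Galeon shuts down (initial).
  Delta: +35 → 35 ≥ 30
  Flux: +30 → 30 < 120
  Helix: +95 → 95 ≥ 40
Round 2 — Delta, Helix shut down.
  Borealis: +20 → 20 < 100
  Cygnet: +30 → 30 < 70
  Flux: +50 → 80 < 120
No further shutdowns.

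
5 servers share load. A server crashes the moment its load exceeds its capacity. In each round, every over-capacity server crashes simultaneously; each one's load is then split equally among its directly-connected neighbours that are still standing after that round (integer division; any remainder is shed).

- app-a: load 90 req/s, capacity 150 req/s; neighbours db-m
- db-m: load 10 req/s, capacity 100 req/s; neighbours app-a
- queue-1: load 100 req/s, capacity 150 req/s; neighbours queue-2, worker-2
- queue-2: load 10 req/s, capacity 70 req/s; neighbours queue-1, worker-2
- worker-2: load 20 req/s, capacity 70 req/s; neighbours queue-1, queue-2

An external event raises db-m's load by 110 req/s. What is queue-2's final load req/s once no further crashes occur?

Round 1 — db-m at 120 > 100. db-m crashes.
  db-m sheds 120 req/s to app-a: 120 each.
    app-a: 90+120 = 210 > 150
Round 2 — app-a crashes.
  app-a sheds 210 req/s: no online neighbours, lost.
No further crashes.

10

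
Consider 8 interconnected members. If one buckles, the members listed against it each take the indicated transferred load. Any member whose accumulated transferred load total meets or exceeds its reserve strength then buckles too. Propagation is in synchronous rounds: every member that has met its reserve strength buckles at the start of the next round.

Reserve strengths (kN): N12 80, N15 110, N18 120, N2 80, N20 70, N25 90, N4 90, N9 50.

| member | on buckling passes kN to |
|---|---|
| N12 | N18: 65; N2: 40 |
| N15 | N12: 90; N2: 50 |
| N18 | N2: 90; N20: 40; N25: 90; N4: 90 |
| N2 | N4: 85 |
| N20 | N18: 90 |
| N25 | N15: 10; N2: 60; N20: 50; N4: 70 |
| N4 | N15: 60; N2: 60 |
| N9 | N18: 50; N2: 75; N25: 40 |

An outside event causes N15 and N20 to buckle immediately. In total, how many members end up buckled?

Round 1 — N15, N20 buckle (initial).
  N12: +90 → 90 ≥ 80
  N18: +90 → 90 < 120
  N2: +50 → 50 < 80
Round 2 — N12 buckles.
  N18: +65 → 155 ≥ 120
  N2: +40 → 90 ≥ 80
Round 3 — N18, N2 buckle.
  N25: +90 → 90 ≥ 90
  N4: +90+85 → 175 ≥ 90
Round 4 — N25, N4 buckle.
No further bucklings.

7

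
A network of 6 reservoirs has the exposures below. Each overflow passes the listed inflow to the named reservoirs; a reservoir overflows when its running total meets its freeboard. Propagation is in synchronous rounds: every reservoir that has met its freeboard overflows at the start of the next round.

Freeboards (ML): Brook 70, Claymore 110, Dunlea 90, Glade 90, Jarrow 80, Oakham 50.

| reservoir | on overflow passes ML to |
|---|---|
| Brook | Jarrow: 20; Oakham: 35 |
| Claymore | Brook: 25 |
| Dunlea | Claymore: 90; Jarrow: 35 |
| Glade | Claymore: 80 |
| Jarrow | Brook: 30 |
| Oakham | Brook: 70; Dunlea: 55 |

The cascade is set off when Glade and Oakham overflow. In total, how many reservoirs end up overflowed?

Round 1 — Glade, Oakham overflow (initial).
  Brook: +70 → 70 ≥ 70
  Claymore: +80 → 80 < 110
  Dunlea: +55 → 55 < 90
Round 2 — Brook overflows.
  Jarrow: +20 → 20 < 80
No further overflows.

3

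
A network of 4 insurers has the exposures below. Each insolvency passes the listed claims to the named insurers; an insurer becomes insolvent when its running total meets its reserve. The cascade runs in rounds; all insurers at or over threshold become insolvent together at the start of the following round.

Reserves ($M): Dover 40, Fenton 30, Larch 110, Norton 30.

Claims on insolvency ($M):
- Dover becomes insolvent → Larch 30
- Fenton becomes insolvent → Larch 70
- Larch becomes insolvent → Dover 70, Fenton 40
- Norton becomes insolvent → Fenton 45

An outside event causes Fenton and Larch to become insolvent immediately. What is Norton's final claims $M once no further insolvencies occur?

0

Round 1 — Fenton, Larch become insolvent (initial).
  Dover: +70 → 70 ≥ 40
Round 2 — Dover becomes insolvent.
No further insolvencies.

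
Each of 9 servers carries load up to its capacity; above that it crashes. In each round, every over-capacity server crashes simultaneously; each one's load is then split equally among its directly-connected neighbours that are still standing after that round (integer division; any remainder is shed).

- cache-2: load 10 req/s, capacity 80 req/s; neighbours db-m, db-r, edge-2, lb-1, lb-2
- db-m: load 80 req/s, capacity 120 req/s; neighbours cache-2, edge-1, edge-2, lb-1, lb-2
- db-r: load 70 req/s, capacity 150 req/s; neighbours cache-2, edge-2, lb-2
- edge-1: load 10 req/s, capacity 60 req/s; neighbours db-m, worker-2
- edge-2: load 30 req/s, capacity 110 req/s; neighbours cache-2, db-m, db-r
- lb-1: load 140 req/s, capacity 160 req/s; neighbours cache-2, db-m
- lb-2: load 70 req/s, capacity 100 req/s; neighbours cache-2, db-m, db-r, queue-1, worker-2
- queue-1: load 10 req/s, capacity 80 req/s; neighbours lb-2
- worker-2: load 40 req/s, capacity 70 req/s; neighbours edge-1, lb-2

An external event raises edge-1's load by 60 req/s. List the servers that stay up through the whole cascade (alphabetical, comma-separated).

queue-1

Round 1 — edge-1 at 70 > 60. edge-1 crashes.
  edge-1 sheds 70 req/s to db-m, worker-2: 35 each.
    db-m: 80+35 = 115 ≤ 120
    worker-2: 40+35 = 75 > 70
Round 2 — worker-2 crashes.
  worker-2 sheds 75 req/s to lb-2: 75 each.
    lb-2: 70+75 = 145 > 100
Round 3 — lb-2 crashes.
  lb-2 sheds 145 req/s to cache-2, db-m, db-r, queue-1: 36 each (1 lost).
    cache-2: 10+36 = 46 ≤ 80
    db-m: 115+36 = 151 > 120
    db-r: 70+36 = 106 ≤ 150
    queue-1: 10+36 = 46 ≤ 80
Round 4 — db-m crashes.
  db-m sheds 151 req/s to cache-2, edge-2, lb-1: 50 each (1 lost).
    cache-2: 46+50 = 96 > 80
    edge-2: 30+50 = 80 ≤ 110
    lb-1: 140+50 = 190 > 160
Round 5 — cache-2, lb-1 crash.
  cache-2 sheds 96 req/s to db-r, edge-2: 48 each.
    db-r: 106+48 = 154 > 150
    edge-2: 80+48 = 128 > 110
  lb-1 sheds 190 req/s: no online neighbours, lost.
Round 6 — db-r, edge-2 crash.
  db-r sheds 154 req/s: no online neighbours, lost.
  edge-2 sheds 128 req/s: no online neighbours, lost.
No further crashes.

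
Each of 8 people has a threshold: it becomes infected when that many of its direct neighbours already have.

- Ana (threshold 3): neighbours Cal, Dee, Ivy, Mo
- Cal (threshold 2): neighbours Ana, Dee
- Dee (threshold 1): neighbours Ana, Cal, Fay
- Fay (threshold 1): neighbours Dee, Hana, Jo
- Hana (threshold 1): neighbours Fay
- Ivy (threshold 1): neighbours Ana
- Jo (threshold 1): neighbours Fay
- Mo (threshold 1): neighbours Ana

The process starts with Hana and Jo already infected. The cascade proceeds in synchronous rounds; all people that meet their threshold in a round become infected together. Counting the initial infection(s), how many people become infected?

4

Round 1 — Hana, Jo become infected (initial).
Round 2 — checking thresholds:
  Fay: 2 of 3 neighbours ≥ 1, becomes infected.
Round 3 — checking thresholds:
  Dee: 1 of 3 neighbours ≥ 1, becomes infected.
Round 4 — no new infections; cascade stops.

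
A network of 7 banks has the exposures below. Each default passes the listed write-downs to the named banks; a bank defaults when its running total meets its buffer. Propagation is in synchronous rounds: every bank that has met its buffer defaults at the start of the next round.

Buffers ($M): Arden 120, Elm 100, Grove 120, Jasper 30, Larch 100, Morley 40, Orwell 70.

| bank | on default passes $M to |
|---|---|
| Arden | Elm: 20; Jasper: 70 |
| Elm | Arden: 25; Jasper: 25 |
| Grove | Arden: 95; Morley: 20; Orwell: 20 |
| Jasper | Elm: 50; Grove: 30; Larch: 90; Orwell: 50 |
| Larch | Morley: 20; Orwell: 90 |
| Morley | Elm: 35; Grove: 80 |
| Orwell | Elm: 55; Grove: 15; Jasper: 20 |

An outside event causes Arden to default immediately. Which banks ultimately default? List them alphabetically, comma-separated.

Arden, Jasper

Round 1 — Arden defaults (initial).
  Elm: +20 → 20 < 100
  Jasper: +70 → 70 ≥ 30
Round 2 — Jasper defaults.
  Elm: +50 → 70 < 100
  Grove: +30 → 30 < 120
  Larch: +90 → 90 < 100
  Orwell: +50 → 50 < 70
No further defaults.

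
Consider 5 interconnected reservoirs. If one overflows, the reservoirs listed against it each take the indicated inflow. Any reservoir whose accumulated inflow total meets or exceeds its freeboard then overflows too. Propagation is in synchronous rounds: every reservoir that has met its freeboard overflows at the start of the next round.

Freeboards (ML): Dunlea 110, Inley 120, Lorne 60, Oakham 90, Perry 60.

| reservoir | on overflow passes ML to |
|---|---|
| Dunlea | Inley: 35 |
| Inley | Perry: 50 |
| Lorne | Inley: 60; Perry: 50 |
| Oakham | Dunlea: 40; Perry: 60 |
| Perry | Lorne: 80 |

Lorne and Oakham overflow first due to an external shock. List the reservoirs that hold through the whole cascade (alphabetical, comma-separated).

Dunlea, Inley

Round 1 — Lorne, Oakham overflow (initial).
  Dunlea: +40 → 40 < 110
  Inley: +60 → 60 < 120
  Perry: +50+60 → 110 ≥ 60
Round 2 — Perry overflows.
No further overflows.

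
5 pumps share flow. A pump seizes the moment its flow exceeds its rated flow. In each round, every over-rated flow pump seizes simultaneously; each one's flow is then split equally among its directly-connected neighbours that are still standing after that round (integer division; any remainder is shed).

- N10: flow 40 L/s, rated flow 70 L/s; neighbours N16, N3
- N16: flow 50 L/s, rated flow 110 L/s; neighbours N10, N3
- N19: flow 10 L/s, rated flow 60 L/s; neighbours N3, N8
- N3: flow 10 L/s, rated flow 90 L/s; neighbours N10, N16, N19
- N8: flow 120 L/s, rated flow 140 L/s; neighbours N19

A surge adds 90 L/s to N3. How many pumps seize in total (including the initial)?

3

Round 1 — N3 at 100 > 90. N3 seizes.
  N3 sheds 100 L/s to N10, N16, N19: 33 each (1 lost).
    N10: 40+33 = 73 > 70
    N16: 50+33 = 83 ≤ 110
    N19: 10+33 = 43 ≤ 60
Round 2 — N10 seizes.
  N10 sheds 73 L/s to N16: 73 each.
    N16: 83+73 = 156 > 110
Round 3 — N16 seizes.
  N16 sheds 156 L/s: no online neighbours, lost.
No further seizures.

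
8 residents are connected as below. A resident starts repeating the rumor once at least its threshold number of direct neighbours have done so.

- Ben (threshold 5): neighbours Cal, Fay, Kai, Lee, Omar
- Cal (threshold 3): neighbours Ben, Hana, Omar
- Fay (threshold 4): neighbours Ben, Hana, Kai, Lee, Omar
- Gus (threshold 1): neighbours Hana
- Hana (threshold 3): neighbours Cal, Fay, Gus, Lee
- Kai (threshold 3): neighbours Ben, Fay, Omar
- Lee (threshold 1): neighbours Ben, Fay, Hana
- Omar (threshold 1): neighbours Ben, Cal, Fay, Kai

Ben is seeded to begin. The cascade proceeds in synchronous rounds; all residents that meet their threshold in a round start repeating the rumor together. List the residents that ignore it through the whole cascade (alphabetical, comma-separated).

Round 1 — Ben starts repeating the rumor (initial).
Round 2 — checking thresholds:
  Cal: 1 of 3 neighbours < 3, not yet.
  Fay: 1 of 5 neighbours < 4, not yet.
  Kai: 1 of 3 neighbours < 3, not yet.
  Lee: 1 of 3 neighbours ≥ 1, starts repeating the rumor.
  Omar: 1 of 4 neighbours ≥ 1, starts repeating the rumor.
Round 3 — no new spreads; cascade stops.

Cal, Fay, Gus, Hana, Kai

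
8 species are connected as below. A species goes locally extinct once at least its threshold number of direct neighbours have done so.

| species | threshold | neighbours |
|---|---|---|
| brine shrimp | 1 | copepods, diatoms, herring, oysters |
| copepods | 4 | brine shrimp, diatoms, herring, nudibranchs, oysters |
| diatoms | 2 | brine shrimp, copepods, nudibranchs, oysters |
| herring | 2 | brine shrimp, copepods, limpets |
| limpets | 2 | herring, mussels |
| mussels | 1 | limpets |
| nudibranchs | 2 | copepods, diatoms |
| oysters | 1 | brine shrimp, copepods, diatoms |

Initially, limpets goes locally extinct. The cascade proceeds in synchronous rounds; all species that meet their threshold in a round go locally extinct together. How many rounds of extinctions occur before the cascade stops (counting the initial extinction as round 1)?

2

Round 1 — limpets goes locally extinct (initial).
Round 2 — checking thresholds:
  herring: 1 of 3 neighbours < 2, not yet.
  mussels: 1 of 1 neighbours ≥ 1, goes locally extinct.
Round 3 — no new extinctions; cascade stops.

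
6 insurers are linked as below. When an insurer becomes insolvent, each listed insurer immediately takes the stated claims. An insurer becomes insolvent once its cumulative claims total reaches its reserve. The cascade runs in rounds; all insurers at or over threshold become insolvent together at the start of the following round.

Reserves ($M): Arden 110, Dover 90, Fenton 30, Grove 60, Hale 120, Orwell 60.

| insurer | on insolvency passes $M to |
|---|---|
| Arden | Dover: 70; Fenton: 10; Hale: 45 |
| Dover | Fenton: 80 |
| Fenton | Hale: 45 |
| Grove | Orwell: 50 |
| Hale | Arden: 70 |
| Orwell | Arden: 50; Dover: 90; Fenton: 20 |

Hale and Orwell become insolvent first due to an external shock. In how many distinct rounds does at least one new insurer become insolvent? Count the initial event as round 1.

Round 1 — Hale, Orwell become insolvent (initial).
  Arden: +70+50 → 120 ≥ 110
  Dover: +90 → 90 ≥ 90
  Fenton: +20 → 20 < 30
Round 2 — Arden, Dover become insolvent.
  Fenton: +10+80 → 110 ≥ 30
Round 3 — Fenton becomes insolvent.
No further insolvencies.

3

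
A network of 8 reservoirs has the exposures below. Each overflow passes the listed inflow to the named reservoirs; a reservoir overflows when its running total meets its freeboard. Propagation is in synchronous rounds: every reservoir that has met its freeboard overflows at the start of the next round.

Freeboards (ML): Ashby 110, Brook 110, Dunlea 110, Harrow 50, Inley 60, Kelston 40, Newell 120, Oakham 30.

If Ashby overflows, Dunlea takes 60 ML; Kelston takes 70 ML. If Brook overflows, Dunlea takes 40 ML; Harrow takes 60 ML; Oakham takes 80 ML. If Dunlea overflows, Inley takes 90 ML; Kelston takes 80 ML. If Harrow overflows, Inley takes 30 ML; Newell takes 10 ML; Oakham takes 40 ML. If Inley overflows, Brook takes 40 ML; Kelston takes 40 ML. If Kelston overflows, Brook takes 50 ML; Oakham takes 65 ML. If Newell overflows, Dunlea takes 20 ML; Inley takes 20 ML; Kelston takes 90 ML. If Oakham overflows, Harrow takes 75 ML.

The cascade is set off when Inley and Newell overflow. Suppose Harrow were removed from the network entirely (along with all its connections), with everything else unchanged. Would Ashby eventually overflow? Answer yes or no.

no

With Harrow removed:
Round 1 — Inley, Newell overflow (initial).
  Brook: +40 → 40 < 110
  Dunlea: +20 → 20 < 110
  Kelston: +40+90 → 130 ≥ 40
Round 2 — Kelston overflows.
  Brook: +50 → 90 < 110
  Oakham: +65 → 65 ≥ 30
Round 3 — Oakham overflows.
No further overflows.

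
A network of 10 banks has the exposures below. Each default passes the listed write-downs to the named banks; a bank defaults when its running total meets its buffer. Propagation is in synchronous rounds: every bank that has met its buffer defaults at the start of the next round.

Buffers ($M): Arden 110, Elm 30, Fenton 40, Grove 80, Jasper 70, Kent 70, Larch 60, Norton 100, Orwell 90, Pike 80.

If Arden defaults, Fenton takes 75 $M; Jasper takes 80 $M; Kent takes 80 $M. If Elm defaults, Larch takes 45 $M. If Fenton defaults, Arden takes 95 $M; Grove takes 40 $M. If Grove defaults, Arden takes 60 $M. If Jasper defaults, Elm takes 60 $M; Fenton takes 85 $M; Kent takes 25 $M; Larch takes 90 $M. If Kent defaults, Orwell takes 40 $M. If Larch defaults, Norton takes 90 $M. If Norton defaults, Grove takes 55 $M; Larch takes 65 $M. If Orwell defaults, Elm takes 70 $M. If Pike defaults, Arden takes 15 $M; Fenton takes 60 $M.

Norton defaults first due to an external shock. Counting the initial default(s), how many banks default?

2

Round 1 — Norton defaults (initial).
  Grove: +55 → 55 < 80
  Larch: +65 → 65 ≥ 60
Round 2 — Larch defaults.
No further defaults.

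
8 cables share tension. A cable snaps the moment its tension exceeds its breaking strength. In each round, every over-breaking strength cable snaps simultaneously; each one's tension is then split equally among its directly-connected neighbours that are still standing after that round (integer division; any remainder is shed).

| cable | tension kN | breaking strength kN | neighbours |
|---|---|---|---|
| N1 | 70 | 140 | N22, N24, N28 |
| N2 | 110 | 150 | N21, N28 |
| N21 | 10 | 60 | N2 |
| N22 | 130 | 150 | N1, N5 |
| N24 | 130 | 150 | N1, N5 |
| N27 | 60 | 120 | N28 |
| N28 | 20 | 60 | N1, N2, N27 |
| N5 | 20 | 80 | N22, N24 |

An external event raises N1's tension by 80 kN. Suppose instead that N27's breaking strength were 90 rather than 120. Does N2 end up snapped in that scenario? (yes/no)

With N27's breaking strength at 90:
Round 1 — N1 at 150 > 140. N1 snaps.
  N1 sheds 150 kN to N22, N24, N28: 50 each.
    N22: 130+50 = 180 > 150
    N24: 130+50 = 180 > 150
    N28: 20+50 = 70 > 60
Round 2 — N22, N24, N28 snap.
  N22 sheds 180 kN to N5: 180 each.
    N5: 20+180 = 200 > 80
  N24 sheds 180 kN to N5: 180 each.
    N5: 200+180 = 380 > 80
  N28 sheds 70 kN to N2, N27: 35 each.
    N2: 110+35 = 145 ≤ 150
    N27: 60+35 = 95 > 90
Round 3 — N27, N5 snap.
  N27 sheds 95 kN: no online neighbours, lost.
  N5 sheds 380 kN: no online neighbours, lost.
No further breaks.

no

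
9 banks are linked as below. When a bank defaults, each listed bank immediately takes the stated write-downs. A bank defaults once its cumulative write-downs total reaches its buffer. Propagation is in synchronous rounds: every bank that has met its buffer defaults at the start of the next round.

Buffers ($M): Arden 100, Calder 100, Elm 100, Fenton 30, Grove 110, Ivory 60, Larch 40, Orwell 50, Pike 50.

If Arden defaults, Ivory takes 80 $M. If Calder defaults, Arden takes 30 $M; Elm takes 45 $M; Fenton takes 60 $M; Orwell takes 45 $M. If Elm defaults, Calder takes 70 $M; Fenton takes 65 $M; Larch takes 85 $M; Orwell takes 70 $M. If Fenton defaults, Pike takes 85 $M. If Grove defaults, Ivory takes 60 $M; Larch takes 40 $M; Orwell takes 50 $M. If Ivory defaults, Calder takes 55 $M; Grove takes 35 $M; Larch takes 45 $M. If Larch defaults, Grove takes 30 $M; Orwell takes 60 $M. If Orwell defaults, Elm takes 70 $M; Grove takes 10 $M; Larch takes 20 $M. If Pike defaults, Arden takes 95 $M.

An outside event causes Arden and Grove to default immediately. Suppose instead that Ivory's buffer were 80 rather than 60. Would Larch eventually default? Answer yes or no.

yes

With Ivory's buffer at 80:
Round 1 — Arden, Grove default (initial).
  Ivory: +80+60 → 140 ≥ 80
  Larch: +40 → 40 ≥ 40
  Orwell: +50 → 50 ≥ 50
Round 2 — Ivory, Larch, Orwell default.
  Calder: +55 → 55 < 100
  Elm: +70 → 70 < 100
No further defaults.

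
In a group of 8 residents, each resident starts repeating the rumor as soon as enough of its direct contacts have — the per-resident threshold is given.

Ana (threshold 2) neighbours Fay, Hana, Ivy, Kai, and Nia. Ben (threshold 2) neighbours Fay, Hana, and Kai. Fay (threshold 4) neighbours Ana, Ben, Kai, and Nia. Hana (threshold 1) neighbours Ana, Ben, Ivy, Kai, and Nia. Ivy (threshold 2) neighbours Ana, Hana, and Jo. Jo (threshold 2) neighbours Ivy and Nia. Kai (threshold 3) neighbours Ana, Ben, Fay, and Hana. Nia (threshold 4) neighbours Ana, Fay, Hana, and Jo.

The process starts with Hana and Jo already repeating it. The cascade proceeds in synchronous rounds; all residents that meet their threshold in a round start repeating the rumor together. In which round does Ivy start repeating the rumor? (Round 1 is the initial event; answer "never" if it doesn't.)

Round 1 — Hana, Jo start repeating the rumor (initial).
Round 2 — checking thresholds:
  Ana: 1 of 5 neighbours < 2, not yet.
  Ben: 1 of 3 neighbours < 2, not yet.
  Ivy: 2 of 3 neighbours ≥ 2, starts repeating the rumor.
  Kai: 1 of 4 neighbours < 3, not yet.
  Nia: 2 of 4 neighbours < 4, not yet.
Round 3 — checking thresholds:
  Ana: 2 of 5 neighbours ≥ 2, starts repeating the rumor.
  Ben: 1 of 3 neighbours < 2, not yet.
  Kai: 1 of 4 neighbours < 3, not yet.
  Nia: 2 of 4 neighbours < 4, not yet.
Round 4 — no new spreads; cascade stops.

2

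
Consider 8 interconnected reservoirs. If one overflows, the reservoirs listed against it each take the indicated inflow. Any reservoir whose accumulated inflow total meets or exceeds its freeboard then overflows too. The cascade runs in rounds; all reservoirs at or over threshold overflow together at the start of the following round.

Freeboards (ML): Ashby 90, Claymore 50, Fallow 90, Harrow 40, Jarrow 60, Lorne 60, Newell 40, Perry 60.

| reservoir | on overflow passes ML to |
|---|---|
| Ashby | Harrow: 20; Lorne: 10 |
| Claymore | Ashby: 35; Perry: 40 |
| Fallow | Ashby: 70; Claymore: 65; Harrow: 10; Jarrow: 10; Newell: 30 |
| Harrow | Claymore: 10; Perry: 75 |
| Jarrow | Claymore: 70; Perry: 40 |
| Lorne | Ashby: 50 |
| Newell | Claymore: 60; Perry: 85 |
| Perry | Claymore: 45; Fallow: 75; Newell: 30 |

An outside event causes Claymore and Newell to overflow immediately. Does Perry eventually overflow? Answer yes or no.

yes

Round 1 — Claymore, Newell overflow (initial).
  Ashby: +35 → 35 < 90
  Perry: +40+85 → 125 ≥ 60
Round 2 — Perry overflows.
  Fallow: +75 → 75 < 90
No further overflows.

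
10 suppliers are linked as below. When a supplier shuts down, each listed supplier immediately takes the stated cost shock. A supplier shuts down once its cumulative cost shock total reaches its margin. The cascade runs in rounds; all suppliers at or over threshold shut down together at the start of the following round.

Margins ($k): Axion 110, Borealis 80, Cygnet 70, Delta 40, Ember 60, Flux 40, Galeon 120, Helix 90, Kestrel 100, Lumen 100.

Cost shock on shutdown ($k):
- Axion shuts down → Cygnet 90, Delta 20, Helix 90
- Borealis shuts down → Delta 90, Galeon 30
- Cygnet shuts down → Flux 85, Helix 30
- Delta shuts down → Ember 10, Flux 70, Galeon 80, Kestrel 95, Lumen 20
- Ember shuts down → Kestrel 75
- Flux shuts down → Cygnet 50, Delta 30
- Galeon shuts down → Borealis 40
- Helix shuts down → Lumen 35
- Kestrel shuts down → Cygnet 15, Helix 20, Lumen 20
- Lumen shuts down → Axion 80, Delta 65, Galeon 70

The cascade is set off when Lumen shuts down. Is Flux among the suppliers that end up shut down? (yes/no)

Round 1 — Lumen shuts down (initial).
  Axion: +80 → 80 < 110
  Delta: +65 → 65 ≥ 40
  Galeon: +70 → 70 < 120
Round 2 — Delta shuts down.
  Ember: +10 → 10 < 60
  Flux: +70 → 70 ≥ 40
  Galeon: +80 → 150 ≥ 120
  Kestrel: +95 → 95 < 100
Round 3 — Flux, Galeon shut down.
  Borealis: +40 → 40 < 80
  Cygnet: +50 → 50 < 70
No further shutdowns.

yes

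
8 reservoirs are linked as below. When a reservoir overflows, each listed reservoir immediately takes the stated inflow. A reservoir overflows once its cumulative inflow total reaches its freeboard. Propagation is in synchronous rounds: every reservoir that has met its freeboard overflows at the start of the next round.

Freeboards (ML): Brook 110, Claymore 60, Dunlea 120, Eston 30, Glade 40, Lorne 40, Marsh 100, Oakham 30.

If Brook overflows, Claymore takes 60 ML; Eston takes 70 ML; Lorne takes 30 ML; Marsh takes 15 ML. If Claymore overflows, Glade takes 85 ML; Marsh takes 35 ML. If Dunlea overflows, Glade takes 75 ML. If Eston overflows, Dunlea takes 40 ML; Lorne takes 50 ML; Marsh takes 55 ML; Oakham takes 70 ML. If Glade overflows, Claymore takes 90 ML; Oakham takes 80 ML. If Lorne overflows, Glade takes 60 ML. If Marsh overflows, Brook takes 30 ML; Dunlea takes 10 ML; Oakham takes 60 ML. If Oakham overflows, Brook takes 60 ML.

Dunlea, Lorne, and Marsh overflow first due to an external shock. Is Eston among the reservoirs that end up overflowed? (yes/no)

Round 1 — Dunlea, Lorne, Marsh overflow (initial).
  Brook: +30 → 30 < 110
  Glade: +75+60 → 135 ≥ 40
  Oakham: +60 → 60 ≥ 30
Round 2 — Glade, Oakham overflow.
  Brook: +60 → 90 < 110
  Claymore: +90 → 90 ≥ 60
Round 3 — Claymore overflows.
No further overflows.

no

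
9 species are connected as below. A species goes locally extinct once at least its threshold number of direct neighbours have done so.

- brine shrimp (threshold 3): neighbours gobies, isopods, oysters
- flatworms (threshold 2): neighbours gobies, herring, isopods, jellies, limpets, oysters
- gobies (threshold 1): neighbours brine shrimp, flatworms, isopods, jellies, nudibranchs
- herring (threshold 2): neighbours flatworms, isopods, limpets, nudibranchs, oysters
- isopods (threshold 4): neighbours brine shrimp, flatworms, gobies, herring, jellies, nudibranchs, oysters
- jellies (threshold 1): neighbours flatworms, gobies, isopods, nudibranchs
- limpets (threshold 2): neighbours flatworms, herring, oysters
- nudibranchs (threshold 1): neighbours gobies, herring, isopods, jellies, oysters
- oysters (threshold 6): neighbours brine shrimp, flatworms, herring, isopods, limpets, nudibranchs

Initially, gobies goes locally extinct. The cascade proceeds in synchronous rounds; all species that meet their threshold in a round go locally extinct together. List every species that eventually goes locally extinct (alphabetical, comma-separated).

Round 1 — gobies goes locally extinct (initial).
Round 2 — checking thresholds:
  brine shrimp: 1 of 3 neighbours < 3, not yet.
  flatworms: 1 of 6 neighbours < 2, not yet.
  isopods: 1 of 7 neighbours < 4, not yet.
  jellies: 1 of 4 neighbours ≥ 1, goes locally extinct.
  nudibranchs: 1 of 5 neighbours ≥ 1, goes locally extinct.
Round 3 — checking thresholds:
  brine shrimp: 1 of 3 neighbours < 3, not yet.
  flatworms: 2 of 6 neighbours ≥ 2, goes locally extinct.
  herring: 1 of 5 neighbours < 2, not yet.
  isopods: 3 of 7 neighbours < 4, not yet.
  oysters: 1 of 6 neighbours < 6, not yet.
Round 4 — checking thresholds:
  brine shrimp: 1 of 3 neighbours < 3, not yet.
  herring: 2 of 5 neighbours ≥ 2, goes locally extinct.
  isopods: 4 of 7 neighbours ≥ 4, goes locally extinct.
  limpets: 1 of 3 neighbours < 2, not yet.
  oysters: 2 of 6 neighbours < 6, not yet.
Round 5 — checking thresholds:
  brine shrimp: 2 of 3 neighbours < 3, not yet.
  limpets: 2 of 3 neighbours ≥ 2, goes locally extinct.
  oysters: 4 of 6 neighbours < 6, not yet.
Round 6 — no new extinctions; cascade stops.

flatworms, gobies, herring, isopods, jellies, limpets, nudibranchs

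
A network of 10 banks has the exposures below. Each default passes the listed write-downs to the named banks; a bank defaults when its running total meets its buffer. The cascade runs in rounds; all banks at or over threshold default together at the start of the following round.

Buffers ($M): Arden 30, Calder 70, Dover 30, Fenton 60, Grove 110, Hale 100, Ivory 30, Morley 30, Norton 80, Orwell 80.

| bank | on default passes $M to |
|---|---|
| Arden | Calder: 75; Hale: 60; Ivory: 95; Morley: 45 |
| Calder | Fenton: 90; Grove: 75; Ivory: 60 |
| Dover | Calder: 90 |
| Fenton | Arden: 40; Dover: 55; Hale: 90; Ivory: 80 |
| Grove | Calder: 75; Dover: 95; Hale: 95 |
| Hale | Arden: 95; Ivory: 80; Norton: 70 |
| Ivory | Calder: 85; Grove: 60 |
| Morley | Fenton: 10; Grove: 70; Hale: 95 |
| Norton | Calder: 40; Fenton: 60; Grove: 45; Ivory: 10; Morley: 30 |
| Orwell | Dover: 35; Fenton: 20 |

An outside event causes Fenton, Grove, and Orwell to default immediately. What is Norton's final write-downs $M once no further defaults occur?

70

Round 1 — Fenton, Grove, Orwell default (initial).
  Arden: +40 → 40 ≥ 30
  Calder: +75 → 75 ≥ 70
  Dover: +55+95+35 → 185 ≥ 30
  Hale: +90+95 → 185 ≥ 100
  Ivory: +80 → 80 ≥ 30
Round 2 — Arden, Calder, Dover, Hale, Ivory default.
  Morley: +45 → 45 ≥ 30
  Norton: +70 → 70 < 80
Round 3 — Morley defaults.
No further defaults.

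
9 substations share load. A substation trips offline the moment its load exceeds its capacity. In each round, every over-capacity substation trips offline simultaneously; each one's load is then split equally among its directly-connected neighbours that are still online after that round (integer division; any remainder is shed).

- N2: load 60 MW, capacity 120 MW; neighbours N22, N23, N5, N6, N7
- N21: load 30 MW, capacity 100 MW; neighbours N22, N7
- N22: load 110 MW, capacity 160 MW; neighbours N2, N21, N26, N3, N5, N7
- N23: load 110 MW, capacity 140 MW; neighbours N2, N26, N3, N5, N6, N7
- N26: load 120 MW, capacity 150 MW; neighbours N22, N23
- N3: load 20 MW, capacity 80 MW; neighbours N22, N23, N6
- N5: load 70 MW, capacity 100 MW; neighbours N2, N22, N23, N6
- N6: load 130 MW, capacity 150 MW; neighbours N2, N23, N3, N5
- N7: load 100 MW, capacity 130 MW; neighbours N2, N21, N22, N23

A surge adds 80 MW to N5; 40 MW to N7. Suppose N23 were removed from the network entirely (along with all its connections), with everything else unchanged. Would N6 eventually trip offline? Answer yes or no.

With N23 removed:
Round 1 — N5 at 150 > 100; N7 at 140 > 130. N5, N7 trip offline.
  N5 sheds 150 MW to N2, N22, N6: 50 each.
    N2: 60+50 = 110 ≤ 120
    N22: 110+50 = 160 ≤ 160
    N6: 130+50 = 180 > 150
  N7 sheds 140 MW to N2, N21, N22: 46 each (2 lost).
    N2: 110+46 = 156 > 120
    N21: 30+46 = 76 ≤ 100
    N22: 160+46 = 206 > 160
Round 2 — N2, N22, N6 trip offline.
  N2 sheds 156 MW: no online neighbours, lost.
  N22 sheds 206 MW to N21, N26, N3: 68 each (2 lost).
    N21: 76+68 = 144 > 100
    N26: 120+68 = 188 > 150
    N3: 20+68 = 88 > 80
  N6 sheds 180 MW to N3: 180 each.
    N3: 88+180 = 268 > 80
Round 3 — N21, N26, N3 trip offline.
  N21 sheds 144 MW: no online neighbours, lost.
  N26 sheds 188 MW: no online neighbours, lost.
  N3 sheds 268 MW: no online neighbours, lost.
No further trips.

yes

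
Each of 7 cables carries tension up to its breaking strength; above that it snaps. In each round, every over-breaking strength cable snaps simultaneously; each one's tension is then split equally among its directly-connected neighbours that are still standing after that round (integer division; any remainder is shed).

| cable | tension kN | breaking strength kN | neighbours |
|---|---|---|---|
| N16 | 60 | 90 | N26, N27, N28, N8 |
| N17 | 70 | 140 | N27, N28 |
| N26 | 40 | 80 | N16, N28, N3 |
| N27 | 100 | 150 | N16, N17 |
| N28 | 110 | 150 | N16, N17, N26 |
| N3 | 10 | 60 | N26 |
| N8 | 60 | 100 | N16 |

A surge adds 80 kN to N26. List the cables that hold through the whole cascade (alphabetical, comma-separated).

N3, N8

Round 1 — N26 at 120 > 80. N26 snaps.
  N26 sheds 120 kN to N16, N28, N3: 40 each.
    N16: 60+40 = 100 > 90
    N28: 110+40 = 150 ≤ 150
    N3: 10+40 = 50 ≤ 60
Round 2 — N16 snaps.
  N16 sheds 100 kN to N27, N28, N8: 33 each (1 lost).
    N27: 100+33 = 133 ≤ 150
    N28: 150+33 = 183 > 150
    N8: 60+33 = 93 ≤ 100
Round 3 — N28 snaps.
  N28 sheds 183 kN to N17: 183 each.
    N17: 70+183 = 253 > 140
Round 4 — N17 snaps.
  N17 sheds 253 kN to N27: 253 each.
    N27: 133+253 = 386 > 150
Round 5 — N27 snaps.
  N27 sheds 386 kN: no online neighbours, lost.
No further breaks.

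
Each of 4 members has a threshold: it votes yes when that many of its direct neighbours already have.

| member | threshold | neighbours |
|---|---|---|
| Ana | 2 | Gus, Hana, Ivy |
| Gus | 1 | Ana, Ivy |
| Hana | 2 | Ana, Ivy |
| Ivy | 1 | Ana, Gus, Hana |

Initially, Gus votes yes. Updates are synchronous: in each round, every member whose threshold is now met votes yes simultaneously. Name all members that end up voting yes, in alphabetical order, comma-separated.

Ana, Gus, Hana, Ivy

Round 1 — Gus votes yes (initial).
Round 2 — checking thresholds:
  Ana: 1 of 3 neighbours < 2, below threshold.
  Ivy: 1 of 3 neighbours ≥ 1, votes yes.
Round 3 — checking thresholds:
  Ana: 2 of 3 neighbours ≥ 2, votes yes.
  Hana: 1 of 2 neighbours < 2, below threshold.
Round 4 — checking thresholds:
  Hana: 2 of 2 neighbours ≥ 2, votes yes.
Round 5 — no new yes votes; cascade stops.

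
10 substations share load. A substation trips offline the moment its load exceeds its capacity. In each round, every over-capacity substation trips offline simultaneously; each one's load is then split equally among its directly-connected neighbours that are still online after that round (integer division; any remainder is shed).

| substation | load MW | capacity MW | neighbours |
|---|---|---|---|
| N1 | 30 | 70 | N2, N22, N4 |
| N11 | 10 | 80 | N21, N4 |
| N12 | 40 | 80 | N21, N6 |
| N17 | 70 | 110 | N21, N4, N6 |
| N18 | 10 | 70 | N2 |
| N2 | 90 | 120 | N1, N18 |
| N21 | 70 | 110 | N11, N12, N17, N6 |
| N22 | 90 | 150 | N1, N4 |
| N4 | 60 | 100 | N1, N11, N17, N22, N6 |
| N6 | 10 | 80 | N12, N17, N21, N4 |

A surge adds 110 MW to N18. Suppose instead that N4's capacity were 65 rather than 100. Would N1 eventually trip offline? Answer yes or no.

yes

With N4's capacity at 65:
Round 1 — N18 at 120 > 70. N18 trips offline.
  N18 sheds 120 MW to N2: 120 each.
    N2: 90+120 = 210 > 120
Round 2 — N2 trips offline.
  N2 sheds 210 MW to N1: 210 each.
    N1: 30+210 = 240 > 70
Round 3 — N1 trips offline.
  N1 sheds 240 MW to N22, N4: 120 each.
    N22: 90+120 = 210 > 150
    N4: 60+120 = 180 > 65
Round 4 — N22, N4 trip offline.
  N22 sheds 210 MW: no online neighbours, lost.
  N4 sheds 180 MW to N11, N17, N6: 60 each.
    N11: 10+60 = 70 ≤ 80
    N17: 70+60 = 130 > 110
    N6: 10+60 = 70 ≤ 80
Round 5 — N17 trips offline.
  N17 sheds 130 MW to N21, N6: 65 each.
    N21: 70+65 = 135 > 110
    N6: 70+65 = 135 > 80
Round 6 — N21, N6 trip offline.
  N21 sheds 135 MW to N11, N12: 67 each (1 lost).
    N11: 70+67 = 137 > 80
    N12: 40+67 = 107 > 80
  N6 sheds 135 MW to N12: 135 each.
    N12: 107+135 = 242 > 80
Round 7 — N11, N12 trip offline.
  N11 sheds 137 MW: no online neighbours, lost.
  N12 sheds 242 MW: no online neighbours, lost.
No further trips.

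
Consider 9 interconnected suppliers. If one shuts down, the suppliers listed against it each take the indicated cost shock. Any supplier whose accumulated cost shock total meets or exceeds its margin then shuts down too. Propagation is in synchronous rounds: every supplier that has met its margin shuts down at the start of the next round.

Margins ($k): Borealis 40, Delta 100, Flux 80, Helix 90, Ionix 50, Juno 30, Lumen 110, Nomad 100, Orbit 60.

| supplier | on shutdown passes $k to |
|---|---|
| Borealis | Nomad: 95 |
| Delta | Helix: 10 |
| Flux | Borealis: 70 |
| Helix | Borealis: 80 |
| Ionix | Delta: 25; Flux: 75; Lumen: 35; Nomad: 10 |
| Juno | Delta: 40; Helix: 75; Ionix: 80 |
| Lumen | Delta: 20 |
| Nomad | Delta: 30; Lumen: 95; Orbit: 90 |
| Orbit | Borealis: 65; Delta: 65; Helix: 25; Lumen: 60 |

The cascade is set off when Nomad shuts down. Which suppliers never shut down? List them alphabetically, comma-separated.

Round 1 — Nomad shuts down (initial).
  Delta: +30 → 30 < 100
  Lumen: +95 → 95 < 110
  Orbit: +90 → 90 ≥ 60
Round 2 — Orbit shuts down.
  Borealis: +65 → 65 ≥ 40
  Delta: +65 → 95 < 100
  Helix: +25 → 25 < 90
  Lumen: +60 → 155 ≥ 110
Round 3 — Borealis, Lumen shut down.
  Delta: +20 → 115 ≥ 100
Round 4 — Delta shuts down.
  Helix: +10 → 35 < 90
No further shutdowns.

Flux, Helix, Ionix, Juno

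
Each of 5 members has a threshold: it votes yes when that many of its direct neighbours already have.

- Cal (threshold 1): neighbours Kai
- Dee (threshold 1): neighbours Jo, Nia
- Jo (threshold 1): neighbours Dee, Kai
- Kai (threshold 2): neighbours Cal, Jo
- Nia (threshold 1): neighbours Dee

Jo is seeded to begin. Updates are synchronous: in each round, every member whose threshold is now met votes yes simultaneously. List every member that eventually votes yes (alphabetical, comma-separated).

Round 1 — Jo votes yes (initial).
Round 2 — checking thresholds:
  Dee: 1 of 2 neighbours ≥ 1, votes yes.
  Kai: 1 of 2 neighbours < 2, holds.
Round 3 — checking thresholds:
  Kai: 1 of 2 neighbours < 2, holds.
  Nia: 1 of 1 neighbours ≥ 1, votes yes.
Round 4 — no new yes votes; cascade stops.

Dee, Jo, Nia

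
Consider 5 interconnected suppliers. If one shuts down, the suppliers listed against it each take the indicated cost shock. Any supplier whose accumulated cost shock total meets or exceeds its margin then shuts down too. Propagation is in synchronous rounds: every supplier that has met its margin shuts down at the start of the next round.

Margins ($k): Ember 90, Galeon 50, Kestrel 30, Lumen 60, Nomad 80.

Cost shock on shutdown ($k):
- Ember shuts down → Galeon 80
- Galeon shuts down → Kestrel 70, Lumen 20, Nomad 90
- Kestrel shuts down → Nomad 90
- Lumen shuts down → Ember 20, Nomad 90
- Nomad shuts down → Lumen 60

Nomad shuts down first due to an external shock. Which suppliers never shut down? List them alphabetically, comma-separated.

Round 1 — Nomad shuts down (initial).
  Lumen: +60 → 60 ≥ 60
Round 2 — Lumen shuts down.
  Ember: +20 → 20 < 90
No further shutdowns.

Ember, Galeon, Kestrel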